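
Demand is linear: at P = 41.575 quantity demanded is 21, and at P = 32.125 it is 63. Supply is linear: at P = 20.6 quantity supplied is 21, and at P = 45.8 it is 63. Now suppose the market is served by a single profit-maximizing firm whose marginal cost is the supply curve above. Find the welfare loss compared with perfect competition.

Demand slope = (32.125 − 41.575)/(63 − 21) = −0.225, so P = 46.3 − 0.225Q.
Supply slope = (45.8 − 20.6)/(63 − 21) = 0.6, so P = 8 + 0.6Q.
Competitive equilibrium: 46.3 − 0.225Q = 8 + 0.6Q → Q* = 46.4242, P* = 35.8545.
Marginal revenue: MR = 46.3 − 0.45Q. Set MR = MC: 46.3 − 0.45Q = 8 + 0.6Q → Q_m = 36.4762.
Price P_m = 46.3 − 0.225·36.4762 = 38.0929; MC(Q_m) = 8 + 0.6·36.4762 = 29.8857.
Competitive Q* = 46.4242, so ΔQ = 9.948; wedge = 38.0929 − 29.8857 = 8.2072.
Welfare loss = ½ × 9.948 × 8.2072 = 40.82.

40.82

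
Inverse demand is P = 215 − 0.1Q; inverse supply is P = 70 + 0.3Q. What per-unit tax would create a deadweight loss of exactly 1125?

30

Competitive equilibrium: 215 − 0.1Q = 70 + 0.3Q → Q* = 362.5, P* = 178.75.
A tax t gives ΔQ = t/0.4 and wedge t, so DWL = t²/0.8.
t²/0.8 = 1125 → t² = 900 → t = 30.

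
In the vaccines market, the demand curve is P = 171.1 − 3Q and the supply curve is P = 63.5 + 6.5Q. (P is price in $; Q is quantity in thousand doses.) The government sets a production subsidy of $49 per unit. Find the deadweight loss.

Competitive equilibrium: 171.1 − 3Q = 63.5 + 6.5Q → Q* = 11.3263, P* = 137.1211.
The subsidy lowers effective supply by 49: P = 14.5 + 6.5Q.
New quantity: 171.1 − 3Q = 14.5 + 6.5Q → Q' = 16.4842.
Overproduction ΔQ = 16.4842 − 11.3263 = 5.1579; wedge = subsidy = 49.
The triangle = ½ × 5.1579 × 49 = $126.37 thousand.

$126.37 thousand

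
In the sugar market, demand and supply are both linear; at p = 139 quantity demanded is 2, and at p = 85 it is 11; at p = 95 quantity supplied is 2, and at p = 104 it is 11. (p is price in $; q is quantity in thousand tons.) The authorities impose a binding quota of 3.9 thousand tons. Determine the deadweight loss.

Demand slope = (85 − 139)/(11 − 2) = −6, so p = 151 − 6q.
Supply slope = (104 − 95)/(11 − 2) = 1, so p = 93 + q.
Competitive equilibrium: 151 − 6q = 93 + q → q* = 8.2857, p* = 101.2857.
At q = 3.9: demand price = 151 − 6·3.9 = 127.6; supply price = 93 + 1·3.9 = 96.9.
Δq = 8.2857 − 3.9 = 4.3857; wedge = 127.6 − 96.9 = 30.7.
Deadweight loss = ½ × 4.3857 × 30.7 = $67.32 thousand.

$67.32 thousand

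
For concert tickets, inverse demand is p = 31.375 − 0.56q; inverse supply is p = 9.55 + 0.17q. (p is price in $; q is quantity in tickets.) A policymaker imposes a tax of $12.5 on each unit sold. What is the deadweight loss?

$107.02

Competitive equilibrium: 31.375 − 0.56q = 9.55 + 0.17q → q* = 29.8973, p* = 14.6325.
With the tax, the buyer price exceeds the seller price by 12.5: (31.375 − 0.56q) − (9.55 + 0.17q) = 12.5 → q' = 12.774.
Δq = 29.8973 − 12.774 = 17.1233; the wedge equals the tax, 12.5.
DWL = ½ × 17.1233 × 12.5 = $107.02.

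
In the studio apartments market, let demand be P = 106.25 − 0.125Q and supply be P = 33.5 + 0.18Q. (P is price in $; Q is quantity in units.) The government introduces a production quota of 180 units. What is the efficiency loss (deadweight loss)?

$522.33

Competitive equilibrium: 106.25 − 0.125Q = 33.5 + 0.18Q → Q* = 238.5246, P* = 76.4344.
At Q = 180: demand price = 106.25 − 0.125·180 = 83.75; supply price = 33.5 + 0.18·180 = 65.9.
ΔQ = 238.5246 − 180 = 58.5246; wedge = 83.75 − 65.9 = 17.85.
Deadweight loss = ½ × 58.5246 × 17.85 = $522.33.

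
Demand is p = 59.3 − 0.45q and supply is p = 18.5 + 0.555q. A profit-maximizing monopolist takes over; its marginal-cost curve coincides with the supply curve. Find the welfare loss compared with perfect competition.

Competitive equilibrium: 59.3 − 0.45q = 18.5 + 0.555q → q* = 40.597, p* = 41.0313.
Marginal revenue: MR = 59.3 − 0.9q. Set MR = MC: 59.3 − 0.9q = 18.5 + 0.555q → q_m = 28.0412.
Price p_m = 59.3 − 0.45·28.0412 = 46.6815; MC(q_m) = 18.5 + 0.555·28.0412 = 34.0629.
Competitive q* = 40.597, so Δq = 12.5558; wedge = 46.6815 − 34.0629 = 12.6186.
The triangle = ½ × 12.5558 × 12.6186 = 79.22.

79.22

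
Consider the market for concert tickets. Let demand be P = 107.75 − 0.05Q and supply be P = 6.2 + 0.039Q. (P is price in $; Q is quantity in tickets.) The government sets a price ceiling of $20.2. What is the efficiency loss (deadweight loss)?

Competitive equilibrium: 107.75 − 0.05Q = 6.2 + 0.039Q → Q* = 1141.01124, P* = 50.69944.
At the ceiling P = 20.2, quantity supplied = (20.2 − 6.2)/0.039 = 358.97436.
Willingness to pay at Q' = 358.97436: 107.75 − 0.05·358.97436 = 89.80128.
ΔQ = 1141.01124 − 358.97436 = 782.03688; wedge = 89.80128 − 20.2 = 69.60128.
Deadweight loss = ½ × 782.03688 × 69.60128 = $27215.38.

$27215.38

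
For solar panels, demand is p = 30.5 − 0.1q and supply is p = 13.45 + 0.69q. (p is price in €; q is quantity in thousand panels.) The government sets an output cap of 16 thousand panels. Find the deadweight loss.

€12.31 thousand

Competitive equilibrium: 30.5 − 0.1q = 13.45 + 0.69q → q* = 21.5823, p* = 28.3418.
At q = 16: demand price = 30.5 − 0.1·16 = 28.9; supply price = 13.45 + 0.69·16 = 24.49.
Δq = 21.5823 − 16 = 5.5823; wedge = 28.9 − 24.49 = 4.41.
Deadweight loss = ½ × 5.5823 × 4.41 = €12.31 thousand.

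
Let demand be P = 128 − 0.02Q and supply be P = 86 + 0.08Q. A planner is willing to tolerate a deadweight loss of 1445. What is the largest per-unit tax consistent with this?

Competitive equilibrium: 128 − 0.02Q = 86 + 0.08Q → Q* = 420, P* = 119.6.
A tax t gives ΔQ = t/0.1 and wedge t, so DWL = t²/0.2.
t²/0.2 = 1445 → t² = 289 → t = 17.

17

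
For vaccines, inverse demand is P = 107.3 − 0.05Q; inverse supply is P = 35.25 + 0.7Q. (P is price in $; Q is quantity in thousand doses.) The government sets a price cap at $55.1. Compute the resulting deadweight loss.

$1719.22 thousand

Competitive equilibrium: 107.3 − 0.05Q = 35.25 + 0.7Q → Q* = 96.0667, P* = 102.4967.
At the ceiling P = 55.1, quantity supplied = (55.1 − 35.25)/0.7 = 28.3571.
Willingness to pay at Q' = 28.3571: 107.3 − 0.05·28.3571 = 105.8821.
ΔQ = 96.0667 − 28.3571 = 67.7096; wedge = 105.8821 − 55.1 = 50.7821.
Deadweight loss = ½ × 67.7096 × 50.7821 = $1719.22 thousand.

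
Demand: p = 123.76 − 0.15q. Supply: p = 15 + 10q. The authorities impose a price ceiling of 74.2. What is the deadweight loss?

116.70

Competitive equilibrium: 123.76 − 0.15q = 15 + 10q → q* = 10.7153, p* = 122.1527.
At the ceiling p = 74.2, quantity supplied = (74.2 − 15)/10 = 5.92.
Willingness to pay at q' = 5.92: 123.76 − 0.15·5.92 = 122.872.
Δq = 10.7153 − 5.92 = 4.7953; wedge = 122.872 − 74.2 = 48.672.
Deadweight loss = ½ × 4.7953 × 48.672 = 116.70.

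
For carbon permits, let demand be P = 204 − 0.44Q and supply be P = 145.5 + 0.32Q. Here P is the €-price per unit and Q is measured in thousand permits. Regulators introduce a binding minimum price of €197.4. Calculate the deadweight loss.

Competitive equilibrium: 204 − 0.44Q = 145.5 + 0.32Q → Q* = 76.9737, P* = 170.1316.
At the floor P = 197.4, quantity demanded = (204 − 197.4)/0.44 = 15.
Sellers' marginal cost at Q' = 15: 145.5 + 0.32·15 = 150.3.
ΔQ = 76.9737 − 15 = 61.9737; wedge = 197.4 − 150.3 = 47.1.
DWL = ½ × 61.9737 × 47.1 = €1459.48 thousand.

€1459.48 thousand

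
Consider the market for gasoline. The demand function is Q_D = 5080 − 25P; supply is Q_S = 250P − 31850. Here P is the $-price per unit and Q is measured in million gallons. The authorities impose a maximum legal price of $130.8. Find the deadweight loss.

In inverse form: demand P = 203.2 − 0.04Q, supply P = 127.4 + 0.004Q.
Competitive equilibrium: 203.2 − 0.04Q = 127.4 + 0.004Q → Q* = 1722.7273, P* = 134.2909.
At the ceiling P = 130.8, quantity supplied = (130.8 − 127.4)/0.004 = 850.
Willingness to pay at Q' = 850: 203.2 − 0.04·850 = 169.2.
ΔQ = 1722.7273 − 850 = 872.7273; wedge = 169.2 − 130.8 = 38.4.
Welfare loss = ½ × 872.7273 × 38.4 = $16756.36 million.

$16756.36 million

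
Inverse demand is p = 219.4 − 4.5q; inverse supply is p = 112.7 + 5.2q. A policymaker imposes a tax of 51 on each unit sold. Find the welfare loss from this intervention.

134.07

Competitive equilibrium: 219.4 − 4.5q = 112.7 + 5.2q → q* = 11, p* = 169.9.
With the tax, the buyer price exceeds the seller price by 51: (219.4 − 4.5q) − (112.7 + 5.2q) = 51 → q' = 5.7423.
Δq = 11 − 5.7423 = 5.2577; the wedge equals the tax, 51.
The triangle = ½ × 5.2577 × 51 = 134.07.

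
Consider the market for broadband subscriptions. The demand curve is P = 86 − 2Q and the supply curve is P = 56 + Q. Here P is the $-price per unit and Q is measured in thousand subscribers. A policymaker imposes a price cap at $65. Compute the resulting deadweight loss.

Competitive equilibrium: 86 − 2Q = 56 + Q → Q* = 10, P* = 66.
At the ceiling P = 65, quantity supplied = (65 − 56)/1 = 9.
Willingness to pay at Q' = 9: 86 − 2·9 = 68.
ΔQ = 10 − 9 = 1; wedge = 68 − 65 = 3.
Welfare loss = ½ × 1 × 3 = $1.50 thousand.

$1.50 thousand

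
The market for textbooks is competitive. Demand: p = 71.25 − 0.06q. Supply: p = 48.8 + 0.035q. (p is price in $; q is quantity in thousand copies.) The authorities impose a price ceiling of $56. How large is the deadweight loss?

$44.48 thousand

Competitive equilibrium: 71.25 − 0.06q = 48.8 + 0.035q → q* = 236.3158, p* = 57.0711.
At the ceiling p = 56, quantity supplied = (56 − 48.8)/0.035 = 205.7143.
Willingness to pay at q' = 205.7143: 71.25 − 0.06·205.7143 = 58.9071.
Δq = 236.3158 − 205.7143 = 30.6015; wedge = 58.9071 − 56 = 2.9071.
The triangle = ½ × 30.6015 × 2.9071 = $44.48 thousand.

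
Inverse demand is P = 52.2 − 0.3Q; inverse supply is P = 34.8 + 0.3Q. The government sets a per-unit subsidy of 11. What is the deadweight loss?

100.83

Competitive equilibrium: 52.2 − 0.3Q = 34.8 + 0.3Q → Q* = 29, P* = 43.5.
The subsidy lowers effective supply by 11: P = 23.8 + 0.3Q.
New quantity: 52.2 − 0.3Q = 23.8 + 0.3Q → Q' = 47.3333.
Overproduction ΔQ = 47.3333 − 29 = 18.3333; wedge = subsidy = 11.
Deadweight loss = ½ × 18.3333 × 11 = 100.83.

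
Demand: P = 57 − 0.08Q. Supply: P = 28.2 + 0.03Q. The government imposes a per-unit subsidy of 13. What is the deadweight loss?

768.18

Competitive equilibrium: 57 − 0.08Q = 28.2 + 0.03Q → Q* = 261.8182, P* = 36.0545.
The subsidy lowers effective supply by 13: P = 15.2 + 0.03Q.
New quantity: 57 − 0.08Q = 15.2 + 0.03Q → Q' = 380.
Overproduction ΔQ = 380 − 261.8182 = 118.1818; wedge = subsidy = 13.
Welfare loss = ½ × 118.1818 × 13 = 768.18.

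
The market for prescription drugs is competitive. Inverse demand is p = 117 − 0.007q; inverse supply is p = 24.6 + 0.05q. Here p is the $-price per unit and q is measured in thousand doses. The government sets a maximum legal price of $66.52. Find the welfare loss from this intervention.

Competitive equilibrium: 117 − 0.007q = 24.6 + 0.05q → q* = 1621.0526, p* = 105.6526.
At the ceiling p = 66.52, quantity supplied = (66.52 − 24.6)/0.05 = 838.4.
Willingness to pay at q' = 838.4: 117 − 0.007·838.4 = 111.1312.
Δq = 1621.0526 − 838.4 = 782.6526; wedge = 111.1312 − 66.52 = 44.6112.
Welfare loss = ½ × 782.6526 × 44.6112 = $17457.54 thousand.

$17457.54 thousand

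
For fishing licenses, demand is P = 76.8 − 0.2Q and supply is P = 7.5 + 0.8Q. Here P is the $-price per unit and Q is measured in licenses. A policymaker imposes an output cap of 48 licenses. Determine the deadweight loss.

$226.845

Competitive equilibrium: 76.8 − 0.2Q = 7.5 + 0.8Q → Q* = 69.3, P* = 62.94.
At Q = 48: demand price = 76.8 − 0.2·48 = 67.2; supply price = 7.5 + 0.8·48 = 45.9.
ΔQ = 69.3 − 48 = 21.3; wedge = 67.2 − 45.9 = 21.3.
Deadweight loss = ½ × 21.3 × 21.3 = $226.845.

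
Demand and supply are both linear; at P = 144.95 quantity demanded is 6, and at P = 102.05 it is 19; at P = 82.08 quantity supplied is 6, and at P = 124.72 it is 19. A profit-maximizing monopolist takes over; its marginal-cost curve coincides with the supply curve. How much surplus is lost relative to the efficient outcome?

88.80

Demand slope = (102.05 − 144.95)/(19 − 6) = −3.3, so P = 164.75 − 3.3Q.
Supply slope = (124.72 − 82.08)/(19 − 6) = 3.28, so P = 62.4 + 3.28Q.
Competitive equilibrium: 164.75 − 3.3Q = 62.4 + 3.28Q → Q* = 15.5547, P* = 113.4195.
Marginal revenue: MR = 164.75 − 6.6Q. Set MR = MC: 164.75 − 6.6Q = 62.4 + 3.28Q → Q_m = 10.3593.
Price P_m = 164.75 − 3.3·10.3593 = 130.5643; MC(Q_m) = 62.4 + 3.28·10.3593 = 96.3785.
Competitive Q* = 15.5547, so ΔQ = 5.1954; wedge = 130.5643 − 96.3785 = 34.1858.
Deadweight loss = ½ × 5.1954 × 34.1858 = 88.80.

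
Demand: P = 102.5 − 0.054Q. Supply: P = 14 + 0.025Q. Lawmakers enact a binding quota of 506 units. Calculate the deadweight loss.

14903.62

Competitive equilibrium: 102.5 − 0.054Q = 14 + 0.025Q → Q* = 1120.25316, P* = 42.00633.
At Q = 506: demand price = 102.5 − 0.054·506 = 75.176; supply price = 14 + 0.025·506 = 26.65.
ΔQ = 1120.25316 − 506 = 614.25316; wedge = 75.176 − 26.65 = 48.526.
The triangle = ½ × 614.25316 × 48.526 = 14903.62.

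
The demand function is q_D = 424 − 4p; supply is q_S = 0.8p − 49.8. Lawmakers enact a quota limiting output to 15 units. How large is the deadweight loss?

In inverse form: demand p = 106 − 0.25q, supply p = 62.25 + 1.25q.
Competitive equilibrium: 106 − 0.25q = 62.25 + 1.25q → q* = 29.1667, p* = 98.7083.
At q = 15: demand price = 106 − 0.25·15 = 102.25; supply price = 62.25 + 1.25·15 = 81.
Δq = 29.1667 − 15 = 14.1667; wedge = 102.25 − 81 = 21.25.
The triangle = ½ × 14.1667 × 21.25 = 150.52.

150.52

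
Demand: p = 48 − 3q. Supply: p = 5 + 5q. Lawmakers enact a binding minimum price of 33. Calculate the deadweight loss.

0.56

Competitive equilibrium: 48 − 3q = 5 + 5q → q* = 5.375, p* = 31.875.
At the floor p = 33, quantity demanded = (48 − 33)/3 = 5.
Sellers' marginal cost at q' = 5: 5 + 5·5 = 30.
Δq = 5.375 − 5 = 0.375; wedge = 33 − 30 = 3.
The triangle = ½ × 0.375 × 3 = 0.56.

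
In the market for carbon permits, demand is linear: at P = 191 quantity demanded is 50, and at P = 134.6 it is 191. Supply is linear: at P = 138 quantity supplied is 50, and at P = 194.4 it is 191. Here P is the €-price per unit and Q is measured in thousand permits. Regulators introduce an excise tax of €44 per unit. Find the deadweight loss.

€1210 thousand

Demand slope = (134.6 − 191)/(191 − 50) = −0.4, so P = 211 − 0.4Q.
Supply slope = (194.4 − 138)/(191 − 50) = 0.4, so P = 118 + 0.4Q.
Competitive equilibrium: 211 − 0.4Q = 118 + 0.4Q → Q* = 116.25, P* = 164.5.
With the tax, the buyer price exceeds the seller price by 44: (211 − 0.4Q) − (118 + 0.4Q) = 44 → Q' = 61.25.
ΔQ = 116.25 − 61.25 = 55; the wedge equals the tax, 44.
Deadweight loss = ½ × 55 × 44 = €1210 thousand.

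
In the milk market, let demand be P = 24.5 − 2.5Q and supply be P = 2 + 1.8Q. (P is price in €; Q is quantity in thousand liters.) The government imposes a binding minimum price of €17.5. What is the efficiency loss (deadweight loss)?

€12.72 thousand

Competitive equilibrium: 24.5 − 2.5Q = 2 + 1.8Q → Q* = 5.2326, P* = 11.4186.
At the floor P = 17.5, quantity demanded = (24.5 − 17.5)/2.5 = 2.8.
Sellers' marginal cost at Q' = 2.8: 2 + 1.8·2.8 = 7.04.
ΔQ = 5.2326 − 2.8 = 2.4326; wedge = 17.5 − 7.04 = 10.46.
The triangle = ½ × 2.4326 × 10.46 = €12.72 thousand.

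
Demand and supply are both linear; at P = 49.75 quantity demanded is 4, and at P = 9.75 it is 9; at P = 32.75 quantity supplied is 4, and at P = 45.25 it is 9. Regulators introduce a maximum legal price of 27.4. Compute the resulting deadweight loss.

74.18

Demand slope = (9.75 − 49.75)/(9 − 4) = −8, so P = 81.75 − 8Q.
Supply slope = (45.25 − 32.75)/(9 − 4) = 2.5, so P = 22.75 + 2.5Q.
Competitive equilibrium: 81.75 − 8Q = 22.75 + 2.5Q → Q* = 5.619, P* = 36.7976.
At the ceiling P = 27.4, quantity supplied = (27.4 − 22.75)/2.5 = 1.86.
Willingness to pay at Q' = 1.86: 81.75 − 8·1.86 = 66.87.
ΔQ = 5.619 − 1.86 = 3.759; wedge = 66.87 − 27.4 = 39.47.
The triangle = ½ × 3.759 × 39.47 = 74.18.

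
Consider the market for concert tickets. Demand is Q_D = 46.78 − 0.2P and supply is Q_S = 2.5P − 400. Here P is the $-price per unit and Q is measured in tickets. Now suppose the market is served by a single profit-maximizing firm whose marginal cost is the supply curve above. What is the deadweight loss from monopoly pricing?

$116.88

In inverse form: demand P = 233.9 − 5Q, supply P = 160 + 0.4Q.
Competitive equilibrium: 233.9 − 5Q = 160 + 0.4Q → Q* = 13.6852, P* = 165.4741.
Marginal revenue: MR = 233.9 − 10Q. Set MR = MC: 233.9 − 10Q = 160 + 0.4Q → Q_m = 7.1058.
Price P_m = 233.9 − 5·7.1058 = 198.371; MC(Q_m) = 160 + 0.4·7.1058 = 162.8423.
Competitive Q* = 13.6852, so ΔQ = 6.5794; wedge = 198.371 − 162.8423 = 35.5287.
Deadweight loss = ½ × 6.5794 × 35.5287 = $116.88.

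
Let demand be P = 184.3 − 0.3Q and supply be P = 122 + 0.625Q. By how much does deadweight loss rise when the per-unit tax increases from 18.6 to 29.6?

Competitive equilibrium: 184.3 − 0.3Q = 122 + 0.625Q → Q* = 67.3514, P* = 164.0946.
For a per-unit tax t: ΔQ = t/0.925, so DWL = ½·t·(t/0.925) = t²/1.85.
At t = 18.6: DWL = 187.0054. At t = 29.6: DWL = 473.6.
Increase = 473.6 − 187.0054 = 286.59.

286.59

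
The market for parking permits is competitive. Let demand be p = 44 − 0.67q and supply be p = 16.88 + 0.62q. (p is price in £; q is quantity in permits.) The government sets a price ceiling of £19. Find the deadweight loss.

£199.88

Competitive equilibrium: 44 − 0.67q = 16.88 + 0.62q → q* = 21.0233, p* = 29.9144.
At the ceiling p = 19, quantity supplied = (19 − 16.88)/0.62 = 3.4194.
Willingness to pay at q' = 3.4194: 44 − 0.67·3.4194 = 41.709.
Δq = 21.0233 − 3.4194 = 17.6039; wedge = 41.709 − 19 = 22.709.
The triangle = ½ × 17.6039 × 22.709 = £199.88.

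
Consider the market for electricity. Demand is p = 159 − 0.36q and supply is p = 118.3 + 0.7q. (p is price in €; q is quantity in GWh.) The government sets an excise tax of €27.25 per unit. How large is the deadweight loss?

Competitive equilibrium: 159 − 0.36q = 118.3 + 0.7q → q* = 38.39623, p* = 145.17736.
With the tax, the buyer price exceeds the seller price by 27.25: (159 − 0.36q) − (118.3 + 0.7q) = 27.25 → q' = 12.68868.
Δq = 38.39623 − 12.68868 = 25.70755; the wedge equals the tax, 27.25.
DWL = ½ × 25.70755 × 27.25 = €350.27.

€350.27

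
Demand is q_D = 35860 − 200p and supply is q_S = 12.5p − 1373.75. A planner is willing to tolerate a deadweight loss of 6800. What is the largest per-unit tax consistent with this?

34

In inverse form: demand p = 179.3 − 0.005q, supply p = 109.9 + 0.08q.
Competitive equilibrium: 179.3 − 0.005q = 109.9 + 0.08q → q* = 816.4706, p* = 175.2176.
A tax t gives Δq = t/0.085 and wedge t, so DWL = t²/0.17.
t²/0.17 = 6800 → t² = 1156 → t = 34.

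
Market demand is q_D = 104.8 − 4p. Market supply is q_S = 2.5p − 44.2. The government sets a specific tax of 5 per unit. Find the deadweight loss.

In inverse form: demand p = 26.2 − 0.25q, supply p = 17.68 + 0.4q.
Competitive equilibrium: 26.2 − 0.25q = 17.68 + 0.4q → q* = 13.1077, p* = 22.9231.
With the tax, the buyer price exceeds the seller price by 5: (26.2 − 0.25q) − (17.68 + 0.4q) = 5 → q' = 5.4154.
Δq = 13.1077 − 5.4154 = 7.6923; the wedge equals the tax, 5.
Deadweight loss = ½ × 7.6923 × 5 = 19.23.

19.23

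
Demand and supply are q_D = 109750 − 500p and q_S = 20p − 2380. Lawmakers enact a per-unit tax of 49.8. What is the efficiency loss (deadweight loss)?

23846.54

In inverse form: demand p = 219.5 − 0.002q, supply p = 119 + 0.05q.
Competitive equilibrium: 219.5 − 0.002q = 119 + 0.05q → q* = 1932.6923, p* = 215.6346.
With the tax, the buyer price exceeds the seller price by 49.8: (219.5 − 0.002q) − (119 + 0.05q) = 49.8 → q' = 975.
Δq = 1932.6923 − 975 = 957.6923; the wedge equals the tax, 49.8.
DWL = ½ × 957.6923 × 49.8 = 23846.54.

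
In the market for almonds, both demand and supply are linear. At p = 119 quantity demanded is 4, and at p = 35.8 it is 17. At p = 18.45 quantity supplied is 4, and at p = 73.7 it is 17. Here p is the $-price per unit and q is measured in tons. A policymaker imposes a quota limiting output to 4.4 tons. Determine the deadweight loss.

Demand slope = (35.8 − 119)/(17 − 4) = −6.4, so p = 144.6 − 6.4q.
Supply slope = (73.7 − 18.45)/(17 − 4) = 4.25, so p = 1.45 + 4.25q.
Competitive equilibrium: 144.6 − 6.4q = 1.45 + 4.25q → q* = 13.4413, p* = 58.5756.
At q = 4.4: demand price = 144.6 − 6.4·4.4 = 116.44; supply price = 1.45 + 4.25·4.4 = 20.15.
Δq = 13.4413 − 4.4 = 9.0413; wedge = 116.44 − 20.15 = 96.29.
The triangle = ½ × 9.0413 × 96.29 = $435.29.

$435.29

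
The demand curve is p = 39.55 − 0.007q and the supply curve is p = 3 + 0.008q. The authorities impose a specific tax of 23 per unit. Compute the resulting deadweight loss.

17633.33

Competitive equilibrium: 39.55 − 0.007q = 3 + 0.008q → q* = 2436.6667, p* = 22.4933.
With the tax, the buyer price exceeds the seller price by 23: (39.55 − 0.007q) − (3 + 0.008q) = 23 → q' = 903.3333.
Δq = 2436.6667 − 903.3333 = 1533.3334; the wedge equals the tax, 23.
DWL = ½ × 1533.3334 × 23 = 17633.33.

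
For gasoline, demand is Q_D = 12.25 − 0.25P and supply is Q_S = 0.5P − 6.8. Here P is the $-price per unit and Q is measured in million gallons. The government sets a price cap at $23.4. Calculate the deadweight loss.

In inverse form: demand P = 49 − 4Q, supply P = 13.6 + 2Q.
Competitive equilibrium: 49 − 4Q = 13.6 + 2Q → Q* = 5.9, P* = 25.4.
At the ceiling P = 23.4, quantity supplied = (23.4 − 13.6)/2 = 4.9.
Willingness to pay at Q' = 4.9: 49 − 4·4.9 = 29.4.
ΔQ = 5.9 − 4.9 = 1; wedge = 29.4 − 23.4 = 6.
Deadweight loss = ½ × 1 × 6 = $3 million.

$3 million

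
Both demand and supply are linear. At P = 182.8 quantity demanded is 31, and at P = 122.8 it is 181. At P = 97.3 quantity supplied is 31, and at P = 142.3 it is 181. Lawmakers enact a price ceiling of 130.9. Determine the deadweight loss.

Demand slope = (122.8 − 182.8)/(181 − 31) = −0.4, so P = 195.2 − 0.4Q.
Supply slope = (142.3 − 97.3)/(181 − 31) = 0.3, so P = 88 + 0.3Q.
Competitive equilibrium: 195.2 − 0.4Q = 88 + 0.3Q → Q* = 153.1429, P* = 133.9429.
At the ceiling P = 130.9, quantity supplied = (130.9 − 88)/0.3 = 143.
Willingness to pay at Q' = 143: 195.2 − 0.4·143 = 138.
ΔQ = 153.1429 − 143 = 10.1429; wedge = 138 − 130.9 = 7.1.
Welfare loss = ½ × 10.1429 × 7.1 = 36.01.

36.01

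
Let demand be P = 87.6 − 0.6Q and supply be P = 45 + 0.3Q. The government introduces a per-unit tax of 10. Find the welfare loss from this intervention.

55.56

Competitive equilibrium: 87.6 − 0.6Q = 45 + 0.3Q → Q* = 47.3333, P* = 59.2.
With the tax, the buyer price exceeds the seller price by 10: (87.6 − 0.6Q) − (45 + 0.3Q) = 10 → Q' = 36.2222.
ΔQ = 47.3333 − 36.2222 = 11.1111; the wedge equals the tax, 10.
DWL = ½ × 11.1111 × 10 = 55.56.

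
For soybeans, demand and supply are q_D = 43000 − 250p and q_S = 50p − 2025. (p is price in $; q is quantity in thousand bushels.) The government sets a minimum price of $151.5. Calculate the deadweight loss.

$1505.21 thousand

In inverse form: demand p = 172 − 0.004q, supply p = 40.5 + 0.02q.
Competitive equilibrium: 172 − 0.004q = 40.5 + 0.02q → q* = 5479.1667, p* = 150.0833.
At the floor p = 151.5, quantity demanded = (172 − 151.5)/0.004 = 5125.
Sellers' marginal cost at q' = 5125: 40.5 + 0.02·5125 = 143.
Δq = 5479.1667 − 5125 = 354.1667; wedge = 151.5 − 143 = 8.5.
Welfare loss = ½ × 354.1667 × 8.5 = $1505.21 thousand.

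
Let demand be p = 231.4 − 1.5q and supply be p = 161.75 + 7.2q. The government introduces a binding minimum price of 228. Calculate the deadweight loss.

Competitive equilibrium: 231.4 − 1.5q = 161.75 + 7.2q → q* = 8.00575, p* = 219.39138.
At the floor p = 228, quantity demanded = (231.4 − 228)/1.5 = 2.26667.
Sellers' marginal cost at q' = 2.26667: 161.75 + 7.2·2.26667 = 178.07002.
Δq = 8.00575 − 2.26667 = 5.73908; wedge = 228 − 178.07002 = 49.92998.
Welfare loss = ½ × 5.73908 × 49.92998 = 143.28.

143.28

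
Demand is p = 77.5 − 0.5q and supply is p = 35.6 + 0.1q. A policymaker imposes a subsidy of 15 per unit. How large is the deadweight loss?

Competitive equilibrium: 77.5 − 0.5q = 35.6 + 0.1q → q* = 69.8333, p* = 42.5833.
The subsidy lowers effective supply by 15: p = 20.6 + 0.1q.
New quantity: 77.5 − 0.5q = 20.6 + 0.1q → q' = 94.8333.
Overproduction Δq = 94.8333 − 69.8333 = 25; wedge = subsidy = 15.
The triangle = ½ × 25 × 15 = 187.50.

187.50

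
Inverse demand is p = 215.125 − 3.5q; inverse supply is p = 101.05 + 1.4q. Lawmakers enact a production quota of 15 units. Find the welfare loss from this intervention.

167.99

Competitive equilibrium: 215.125 − 3.5q = 101.05 + 1.4q → q* = 23.2806, p* = 133.6429.
At q = 15: demand price = 215.125 − 3.5·15 = 162.625; supply price = 101.05 + 1.4·15 = 122.05.
Δq = 23.2806 − 15 = 8.2806; wedge = 162.625 − 122.05 = 40.575.
Deadweight loss = ½ × 8.2806 × 40.575 = 167.99.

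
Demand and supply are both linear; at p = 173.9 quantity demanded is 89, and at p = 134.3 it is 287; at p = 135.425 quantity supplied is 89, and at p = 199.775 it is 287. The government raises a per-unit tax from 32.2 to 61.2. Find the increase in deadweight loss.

Demand slope = (134.3 − 173.9)/(287 − 89) = −0.2, so p = 191.7 − 0.2q.
Supply slope = (199.775 − 135.425)/(287 − 89) = 0.325, so p = 106.5 + 0.325q.
Competitive equilibrium: 191.7 − 0.2q = 106.5 + 0.325q → q* = 162.2857, p* = 159.2429.
For a per-unit tax t: Δq = t/0.525, so DWL = ½·t·(t/0.525) = t²/1.05.
At t = 32.2: DWL = 987.467. At t = 61.2: DWL = 3567.086.
Increase = 3567.086 − 987.467 = 2579.62.

2579.62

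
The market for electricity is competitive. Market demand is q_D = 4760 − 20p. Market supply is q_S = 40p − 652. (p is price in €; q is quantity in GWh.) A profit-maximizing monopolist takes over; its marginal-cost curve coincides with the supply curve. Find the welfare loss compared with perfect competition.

€52427.616

In inverse form: demand p = 238 − 0.05q, supply p = 16.3 + 0.025q.
Competitive equilibrium: 238 − 0.05q = 16.3 + 0.025q → q* = 2956, p* = 90.2.
Marginal revenue: MR = 238 − 0.1q. Set MR = MC: 238 − 0.1q = 16.3 + 0.025q → q_m = 1773.6.
Price p_m = 238 − 0.05·1773.6 = 149.32; MC(q_m) = 16.3 + 0.025·1773.6 = 60.64.
Competitive q* = 2956, so Δq = 1182.4; wedge = 149.32 − 60.64 = 88.68.
Deadweight loss = ½ × 1182.4 × 88.68 = €52427.616.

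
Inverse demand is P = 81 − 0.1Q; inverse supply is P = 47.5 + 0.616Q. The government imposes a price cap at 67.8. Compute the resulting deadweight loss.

Competitive equilibrium: 81 − 0.1Q = 47.5 + 0.616Q → Q* = 46.7877, P* = 76.3212.
At the ceiling P = 67.8, quantity supplied = (67.8 − 47.5)/0.616 = 32.9545.
Willingness to pay at Q' = 32.9545: 81 − 0.1·32.9545 = 77.7046.
ΔQ = 46.7877 − 32.9545 = 13.8332; wedge = 77.7046 − 67.8 = 9.9046.
Welfare loss = ½ × 13.8332 × 9.9046 = 68.51.

68.51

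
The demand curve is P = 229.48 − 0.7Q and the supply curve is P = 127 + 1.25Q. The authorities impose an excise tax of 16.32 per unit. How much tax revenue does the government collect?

721.09

Competitive equilibrium: 229.48 − 0.7Q = 127 + 1.25Q → Q* = 52.5538, P* = 192.6923.
With the tax, the buyer price exceeds the seller price by 16.32: (229.48 − 0.7Q) − (127 + 1.25Q) = 16.32 → Q' = 44.1846.
Tax revenue = 16.32 × 44.1846 = 721.09.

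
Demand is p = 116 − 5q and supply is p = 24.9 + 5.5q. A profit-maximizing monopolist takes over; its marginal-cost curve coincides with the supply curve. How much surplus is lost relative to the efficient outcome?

41.12

Competitive equilibrium: 116 − 5q = 24.9 + 5.5q → q* = 8.6762, p* = 72.619.
Marginal revenue: MR = 116 − 10q. Set MR = MC: 116 − 10q = 24.9 + 5.5q → q_m = 5.8774.
Price p_m = 116 − 5·5.8774 = 86.613; MC(q_m) = 24.9 + 5.5·5.8774 = 57.2257.
Competitive q* = 8.6762, so Δq = 2.7988; wedge = 86.613 − 57.2257 = 29.3873.
DWL = ½ × 2.7988 × 29.3873 = 41.12.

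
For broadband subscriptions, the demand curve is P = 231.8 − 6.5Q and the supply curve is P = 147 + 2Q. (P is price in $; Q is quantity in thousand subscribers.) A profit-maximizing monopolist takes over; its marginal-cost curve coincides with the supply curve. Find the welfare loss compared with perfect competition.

Competitive equilibrium: 231.8 − 6.5Q = 147 + 2Q → Q* = 9.9765, P* = 166.9529.
Marginal revenue: MR = 231.8 − 13Q. Set MR = MC: 231.8 − 13Q = 147 + 2Q → Q_m = 5.6533.
Price P_m = 231.8 − 6.5·5.6533 = 195.0536; MC(Q_m) = 147 + 2·5.6533 = 158.3066.
Competitive Q* = 9.9765, so ΔQ = 4.3232; wedge = 195.0536 − 158.3066 = 36.747.
The triangle = ½ × 4.3232 × 36.747 = $79.43 thousand.

$79.43 thousand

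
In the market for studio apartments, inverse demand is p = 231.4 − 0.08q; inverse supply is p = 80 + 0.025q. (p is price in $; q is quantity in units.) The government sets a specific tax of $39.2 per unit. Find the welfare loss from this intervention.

$7317.33

Competitive equilibrium: 231.4 − 0.08q = 80 + 0.025q → q* = 1441.9048, p* = 116.0476.
With the tax, the buyer price exceeds the seller price by 39.2: (231.4 − 0.08q) − (80 + 0.025q) = 39.2 → q' = 1068.5714.
Δq = 1441.9048 − 1068.5714 = 373.3334; the wedge equals the tax, 39.2.
DWL = ½ × 373.3334 × 39.2 = $7317.33.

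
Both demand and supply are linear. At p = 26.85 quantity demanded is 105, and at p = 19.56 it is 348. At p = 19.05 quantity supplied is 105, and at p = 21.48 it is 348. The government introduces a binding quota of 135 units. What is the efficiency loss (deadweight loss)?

Demand slope = (19.56 − 26.85)/(348 − 105) = −0.03, so p = 30 − 0.03q.
Supply slope = (21.48 − 19.05)/(348 − 105) = 0.01, so p = 18 + 0.01q.
Competitive equilibrium: 30 − 0.03q = 18 + 0.01q → q* = 300, p* = 21.
At q = 135: demand price = 30 − 0.03·135 = 25.95; supply price = 18 + 0.01·135 = 19.35.
Δq = 300 − 135 = 165; wedge = 25.95 − 19.35 = 6.6.
DWL = ½ × 165 × 6.6 = 544.50.

544.50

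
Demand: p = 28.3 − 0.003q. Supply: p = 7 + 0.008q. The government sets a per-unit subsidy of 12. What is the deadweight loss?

6545.45

Competitive equilibrium: 28.3 − 0.003q = 7 + 0.008q → q* = 1936.3636, p* = 22.4909.
The subsidy lowers effective supply by 12: p = 0.008q − 5.
New quantity: 28.3 − 0.003q = 0.008q − 5 → q' = 3027.2727.
Overproduction Δq = 3027.2727 − 1936.3636 = 1090.9091; wedge = subsidy = 12.
Deadweight loss = ½ × 1090.9091 × 12 = 6545.45.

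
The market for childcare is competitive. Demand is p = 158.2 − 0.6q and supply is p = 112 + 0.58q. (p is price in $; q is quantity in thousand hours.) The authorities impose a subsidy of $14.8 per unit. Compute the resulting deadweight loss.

Competitive equilibrium: 158.2 − 0.6q = 112 + 0.58q → q* = 39.1525, p* = 134.7085.
The subsidy lowers effective supply by 14.8: p = 97.2 + 0.58q.
New quantity: 158.2 − 0.6q = 97.2 + 0.58q → q' = 51.6949.
Overproduction Δq = 51.6949 − 39.1525 = 12.5424; wedge = subsidy = 14.8.
DWL = ½ × 12.5424 × 14.8 = $92.81 thousand.

$92.81 thousand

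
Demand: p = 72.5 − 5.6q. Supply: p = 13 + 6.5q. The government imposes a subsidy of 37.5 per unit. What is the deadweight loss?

58.11

Competitive equilibrium: 72.5 − 5.6q = 13 + 6.5q → q* = 4.9174, p* = 44.9628.
The subsidy lowers effective supply by 37.5: p = 6.5q − 24.5.
New quantity: 72.5 − 5.6q = 6.5q − 24.5 → q' = 8.0165.
Overproduction Δq = 8.0165 − 4.9174 = 3.0991; wedge = subsidy = 37.5.
Welfare loss = ½ × 3.0991 × 37.5 = 58.11.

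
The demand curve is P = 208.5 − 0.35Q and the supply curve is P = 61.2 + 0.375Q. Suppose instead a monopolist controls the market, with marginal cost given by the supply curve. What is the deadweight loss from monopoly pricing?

1586.20

Competitive equilibrium: 208.5 − 0.35Q = 61.2 + 0.375Q → Q* = 203.17241, P* = 137.38966.
Marginal revenue: MR = 208.5 − 0.7Q. Set MR = MC: 208.5 − 0.7Q = 61.2 + 0.375Q → Q_m = 137.02326.
Price P_m = 208.5 − 0.35·137.02326 = 160.54186; MC(Q_m) = 61.2 + 0.375·137.02326 = 112.58372.
Competitive Q* = 203.17241, so ΔQ = 66.14915; wedge = 160.54186 − 112.58372 = 47.95814.
The triangle = ½ × 66.14915 × 47.95814 = 1586.20.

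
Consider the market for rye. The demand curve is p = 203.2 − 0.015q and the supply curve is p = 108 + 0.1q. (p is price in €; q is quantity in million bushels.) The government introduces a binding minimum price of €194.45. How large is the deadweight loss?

Competitive equilibrium: 203.2 − 0.015q = 108 + 0.1q → q* = 827.82609, p* = 190.78261.
At the floor p = 194.45, quantity demanded = (203.2 − 194.45)/0.015 = 583.33333.
Sellers' marginal cost at q' = 583.33333: 108 + 0.1·583.33333 = 166.33333.
Δq = 827.82609 − 583.33333 = 244.49276; wedge = 194.45 − 166.33333 = 28.11667.
Welfare loss = ½ × 244.49276 × 28.11667 = €3437.16 million.

€3437.16 million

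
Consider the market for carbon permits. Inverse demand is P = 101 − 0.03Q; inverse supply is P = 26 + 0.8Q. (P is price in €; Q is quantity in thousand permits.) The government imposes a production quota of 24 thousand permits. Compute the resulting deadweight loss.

Competitive equilibrium: 101 − 0.03Q = 26 + 0.8Q → Q* = 90.3614, P* = 98.2892.
At Q = 24: demand price = 101 − 0.03·24 = 100.28; supply price = 26 + 0.8·24 = 45.2.
ΔQ = 90.3614 − 24 = 66.3614; wedge = 100.28 − 45.2 = 55.08.
The triangle = ½ × 66.3614 × 55.08 = €1827.59 thousand.

€1827.59 thousand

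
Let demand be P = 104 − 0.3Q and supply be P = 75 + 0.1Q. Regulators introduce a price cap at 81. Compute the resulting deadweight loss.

31.25

Competitive equilibrium: 104 − 0.3Q = 75 + 0.1Q → Q* = 72.5, P* = 82.25.
At the ceiling P = 81, quantity supplied = (81 − 75)/0.1 = 60.
Willingness to pay at Q' = 60: 104 − 0.3·60 = 86.
ΔQ = 72.5 − 60 = 12.5; wedge = 86 − 81 = 5.
DWL = ½ × 12.5 × 5 = 31.25.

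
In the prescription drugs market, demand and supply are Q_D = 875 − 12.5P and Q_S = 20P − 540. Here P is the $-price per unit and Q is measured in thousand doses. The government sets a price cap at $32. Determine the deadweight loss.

$3461.54 thousand

In inverse form: demand P = 70 − 0.08Q, supply P = 27 + 0.05Q.
Competitive equilibrium: 70 − 0.08Q = 27 + 0.05Q → Q* = 330.7692, P* = 43.5385.
At the ceiling P = 32, quantity supplied = (32 − 27)/0.05 = 100.
Willingness to pay at Q' = 100: 70 − 0.08·100 = 62.
ΔQ = 330.7692 − 100 = 230.7692; wedge = 62 − 32 = 30.
The triangle = ½ × 230.7692 × 30 = $3461.54 thousand.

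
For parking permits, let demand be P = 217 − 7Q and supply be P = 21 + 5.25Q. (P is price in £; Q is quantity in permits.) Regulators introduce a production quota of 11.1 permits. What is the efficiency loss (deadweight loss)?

Competitive equilibrium: 217 − 7Q = 21 + 5.25Q → Q* = 16, P* = 105.
At Q = 11.1: demand price = 217 − 7·11.1 = 139.3; supply price = 21 + 5.25·11.1 = 79.275.
ΔQ = 16 − 11.1 = 4.9; wedge = 139.3 − 79.275 = 60.025.
Welfare loss = ½ × 4.9 × 60.025 = £147.06.

£147.06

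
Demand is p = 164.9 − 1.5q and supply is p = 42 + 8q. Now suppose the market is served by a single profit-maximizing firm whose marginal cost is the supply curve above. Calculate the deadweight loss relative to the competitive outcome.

14.78

Competitive equilibrium: 164.9 − 1.5q = 42 + 8q → q* = 12.9368, p* = 145.4947.
Marginal revenue: MR = 164.9 − 3q. Set MR = MC: 164.9 − 3q = 42 + 8q → q_m = 11.1727.
Price p_m = 164.9 − 1.5·11.1727 = 148.141; MC(q_m) = 42 + 8·11.1727 = 131.3816.
Competitive q* = 12.9368, so Δq = 1.7641; wedge = 148.141 − 131.3816 = 16.7594.
DWL = ½ × 1.7641 × 16.7594 = 14.78.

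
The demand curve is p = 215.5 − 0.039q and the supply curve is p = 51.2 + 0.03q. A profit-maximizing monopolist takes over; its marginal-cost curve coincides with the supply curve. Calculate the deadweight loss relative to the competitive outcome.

25508.08

Competitive equilibrium: 215.5 − 0.039q = 51.2 + 0.03q → q* = 2381.15942, p* = 122.63478.
Marginal revenue: MR = 215.5 − 0.078q. Set MR = MC: 215.5 − 0.078q = 51.2 + 0.03q → q_m = 1521.2963.
Price p_m = 215.5 − 0.039·1521.2963 = 156.16944; MC(q_m) = 51.2 + 0.03·1521.2963 = 96.83889.
Competitive q* = 2381.15942, so Δq = 859.86312; wedge = 156.16944 − 96.83889 = 59.33055.
The triangle = ½ × 859.86312 × 59.33055 = 25508.08.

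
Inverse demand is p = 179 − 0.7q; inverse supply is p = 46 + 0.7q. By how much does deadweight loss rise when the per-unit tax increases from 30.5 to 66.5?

Competitive equilibrium: 179 − 0.7q = 46 + 0.7q → q* = 95, p* = 112.5.
For a per-unit tax t: Δq = t/1.4, so DWL = ½·t·(t/1.4) = t²/2.8.
At t = 30.5: DWL = 332.232. At t = 66.5: DWL = 1579.375.
Increase = 1579.375 − 332.232 = 1247.14.

1247.14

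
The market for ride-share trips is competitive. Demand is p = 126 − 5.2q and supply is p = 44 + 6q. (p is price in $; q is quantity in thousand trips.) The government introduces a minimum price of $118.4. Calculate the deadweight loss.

Competitive equilibrium: 126 − 5.2q = 44 + 6q → q* = 7.32143, p* = 87.92857.
At the floor p = 118.4, quantity demanded = (126 − 118.4)/5.2 = 1.46154.
Sellers' marginal cost at q' = 1.46154: 44 + 6·1.46154 = 52.76924.
Δq = 7.32143 − 1.46154 = 5.85989; wedge = 118.4 − 52.76924 = 65.63076.
Deadweight loss = ½ × 5.85989 × 65.63076 = $192.29 thousand.

$192.29 thousand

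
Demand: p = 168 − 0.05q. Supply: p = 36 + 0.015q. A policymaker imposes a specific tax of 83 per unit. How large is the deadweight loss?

Competitive equilibrium: 168 − 0.05q = 36 + 0.015q → q* = 2030.76923, p* = 66.46154.
With the tax, the buyer price exceeds the seller price by 83: (168 − 0.05q) − (36 + 0.015q) = 83 → q' = 753.84615.
Δq = 2030.76923 − 753.84615 = 1276.92308; the wedge equals the tax, 83.
Welfare loss = ½ × 1276.92308 × 83 = 52992.31.

52992.31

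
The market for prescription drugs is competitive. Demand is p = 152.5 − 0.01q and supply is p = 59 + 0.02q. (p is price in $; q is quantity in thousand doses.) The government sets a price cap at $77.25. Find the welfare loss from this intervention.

Competitive equilibrium: 152.5 − 0.01q = 59 + 0.02q → q* = 3116.6667, p* = 121.3333.
At the ceiling p = 77.25, quantity supplied = (77.25 − 59)/0.02 = 912.5.
Willingness to pay at q' = 912.5: 152.5 − 0.01·912.5 = 143.375.
Δq = 3116.6667 − 912.5 = 2204.1667; wedge = 143.375 − 77.25 = 66.125.
Welfare loss = ½ × 2204.1667 × 66.125 = $72875.26 thousand.

$72875.26 thousand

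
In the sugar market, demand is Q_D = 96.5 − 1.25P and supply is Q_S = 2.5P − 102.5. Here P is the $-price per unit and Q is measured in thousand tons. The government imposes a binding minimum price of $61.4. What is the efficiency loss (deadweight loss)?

$65.10 thousand

In inverse form: demand P = 77.2 − 0.8Q, supply P = 41 + 0.4Q.
Competitive equilibrium: 77.2 − 0.8Q = 41 + 0.4Q → Q* = 30.1667, P* = 53.0667.
At the floor P = 61.4, quantity demanded = (77.2 − 61.4)/0.8 = 19.75.
Sellers' marginal cost at Q' = 19.75: 41 + 0.4·19.75 = 48.9.
ΔQ = 30.1667 − 19.75 = 10.4167; wedge = 61.4 − 48.9 = 12.5.
DWL = ½ × 10.4167 × 12.5 = $65.10 thousand.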